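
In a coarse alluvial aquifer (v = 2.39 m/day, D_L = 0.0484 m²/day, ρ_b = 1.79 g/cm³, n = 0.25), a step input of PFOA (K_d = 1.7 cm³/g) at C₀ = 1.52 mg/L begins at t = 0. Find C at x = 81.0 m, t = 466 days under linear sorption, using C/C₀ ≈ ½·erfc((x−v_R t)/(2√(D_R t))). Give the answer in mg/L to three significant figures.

1.48 mg/L

Retardation factor R = 1 + ρ_b·K_d/n = 1 + 1.79 × 1.7/0.25 = 13.17.
Sorption retards both mechanisms: v_R = v/R = 0.1815 m/day, D_R = D/R = 0.003675 m²/day.
v_R·t = 0.1815 × 466 = 84.579 m; 2√(D_R t) = 2.617 m; argument = (81.0 − 84.579)/2.617 = -1.368.
C = C₀ × ½·erfc(-1.368) = 1.52 × 0.9735 = 1.48 mg/L.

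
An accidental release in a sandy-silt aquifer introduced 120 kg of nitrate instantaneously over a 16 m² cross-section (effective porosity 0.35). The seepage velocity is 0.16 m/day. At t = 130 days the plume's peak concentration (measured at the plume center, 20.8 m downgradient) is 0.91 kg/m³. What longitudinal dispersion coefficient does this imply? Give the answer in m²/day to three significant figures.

At the plume center C_max = M/(n_e·A·√(4πDt)), so D = M²/(4πt·(n_e·A·C_max)²).
n_e·A·C_max = 0.35 × 16 × 0.91 = 5.096 kg/m.
D = 120²/(4π × 130 × 5.096²) = 0.339 m²/day.

0.339 m²/day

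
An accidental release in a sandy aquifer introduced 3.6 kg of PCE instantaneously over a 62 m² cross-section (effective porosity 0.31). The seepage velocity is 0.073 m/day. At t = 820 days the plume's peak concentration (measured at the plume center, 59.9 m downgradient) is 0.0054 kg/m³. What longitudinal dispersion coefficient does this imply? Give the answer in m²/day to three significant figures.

At the plume center C_max = M/(n_e·A·√(4πDt)), so D = M²/(4πt·(n_e·A·C_max)²).
n_e·A·C_max = 0.31 × 62 × 0.0054 = 0.1038 kg/m.
D = 3.6²/(4π × 820 × 0.1038²) = 0.117 m²/day.

0.117 m²/day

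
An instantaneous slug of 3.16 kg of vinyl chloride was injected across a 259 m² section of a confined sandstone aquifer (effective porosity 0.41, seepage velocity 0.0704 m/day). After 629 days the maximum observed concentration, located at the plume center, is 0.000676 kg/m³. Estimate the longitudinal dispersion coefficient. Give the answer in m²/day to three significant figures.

0.245 m²/day

At the plume center C_max = M/(n_e·A·√(4πDt)), so D = M²/(4πt·(n_e·A·C_max)²).
n_e·A·C_max = 0.41 × 259 × 0.000676 = 0.07178 kg/m.
D = 3.16²/(4π × 629 × 0.07178²) = 0.245 m²/day.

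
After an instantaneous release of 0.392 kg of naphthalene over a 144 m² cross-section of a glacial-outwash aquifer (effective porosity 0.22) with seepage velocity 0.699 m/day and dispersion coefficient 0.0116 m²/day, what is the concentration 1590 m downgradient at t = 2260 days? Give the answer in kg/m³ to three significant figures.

For an instantaneous plane source, C(x,t) = M/(n_e·A·√(4πDt)) · exp(−(x−vt)²/(4Dt)), with n_e·A the pore (flow) area.
Plume center vt = 0.699 × 2260 = 1579.74 m, so the well at 1590 m is 10.26 m downgradient of the peak.
√(4πDt) = 18.15 m, giving peak height M/(n_e·A·√(4πDt)) = 0.392/(0.22 × 144 × 18.15) = 0.0006817 kg/m³.
(x−vt)²/(4Dt) = (10.26)²/(4 × 0.0116 × 2260) = 1.004; exp(−1.004) = 0.3664.
C = 0.0006817 × 0.3664 = 0.000250 kg/m³.

0.000250 kg/m³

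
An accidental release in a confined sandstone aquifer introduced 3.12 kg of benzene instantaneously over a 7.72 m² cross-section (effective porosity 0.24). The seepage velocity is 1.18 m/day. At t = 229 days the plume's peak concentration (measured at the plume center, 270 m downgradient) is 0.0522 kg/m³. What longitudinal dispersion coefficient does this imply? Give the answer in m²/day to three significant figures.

At the plume center C_max = M/(n_e·A·√(4πDt)), so D = M²/(4πt·(n_e·A·C_max)²).
n_e·A·C_max = 0.24 × 7.72 × 0.0522 = 0.09672 kg/m.
D = 3.12²/(4π × 229 × 0.09672²) = 0.362 m²/day.

0.362 m²/day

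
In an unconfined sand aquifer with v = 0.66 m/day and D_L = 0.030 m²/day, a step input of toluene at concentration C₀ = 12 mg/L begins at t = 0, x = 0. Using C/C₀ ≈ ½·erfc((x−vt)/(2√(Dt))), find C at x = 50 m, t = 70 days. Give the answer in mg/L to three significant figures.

0.382 mg/L

For a continuous step input, C/C₀ ≈ ½·erfc((x−vt)/(2√(Dt))).
vt = 0.66 × 70 = 46.2 m and 2√(Dt) = 2√(0.030 × 70) = 2.898 m.
Argument (x−vt)/(2√(Dt)) = (50 − 46.2)/2.898 = 1.311; ½·erfc(1.311) = 0.03187.
C = 12 × 0.03187 = 0.382 mg/L.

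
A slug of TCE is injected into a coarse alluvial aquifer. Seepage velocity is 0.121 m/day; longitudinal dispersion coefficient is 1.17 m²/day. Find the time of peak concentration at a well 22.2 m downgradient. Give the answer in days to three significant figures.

For the 1D instantaneous-source solution, setting ∂C/∂t = 0 at fixed x gives v²t² + 2Dt − x² = 0, so t = (√(D² + v²x²) − D)/v².
√(D² + v²x²) = √(1.17² + 0.121² × 22.2²) = 2.930; v² = 0.014641.
t = (2.930 − 1.17)/0.014641 = 120 days (vs. the pure-advection estimate x/v = 183 d).

120 days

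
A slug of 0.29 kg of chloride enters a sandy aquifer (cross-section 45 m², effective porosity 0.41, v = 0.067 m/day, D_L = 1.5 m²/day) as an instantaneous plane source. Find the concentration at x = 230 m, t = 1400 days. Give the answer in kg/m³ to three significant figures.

For an instantaneous plane source, C(x,t) = M/(n_e·A·√(4πDt)) · exp(−(x−vt)²/(4Dt)), with n_e·A the pore (flow) area.
Plume center vt = 0.067 × 1400 = 93.8 m, so the well at 230 m is 136.2 m downgradient of the peak.
√(4πDt) = 162.4 m, giving peak height M/(n_e·A·√(4πDt)) = 0.29/(0.41 × 45 × 162.4) = 9.679e-05 kg/m³.
(x−vt)²/(4Dt) = (136.2)²/(4 × 1.5 × 1400) = 2.208; exp(−2.208) = 0.1099.
C = 9.679e-05 × 0.1099 = 1.06e-05 kg/m³.

1.06e-05 kg/m³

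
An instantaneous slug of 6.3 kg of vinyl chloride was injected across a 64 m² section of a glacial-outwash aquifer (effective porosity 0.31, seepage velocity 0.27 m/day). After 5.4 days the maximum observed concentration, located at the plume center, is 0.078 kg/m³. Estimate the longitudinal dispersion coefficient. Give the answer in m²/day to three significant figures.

0.244 m²/day

At the plume center C_max = M/(n_e·A·√(4πDt)), so D = M²/(4πt·(n_e·A·C_max)²).
n_e·A·C_max = 0.31 × 64 × 0.078 = 1.548 kg/m.
D = 6.3²/(4π × 5.4 × 1.548²) = 0.244 m²/day.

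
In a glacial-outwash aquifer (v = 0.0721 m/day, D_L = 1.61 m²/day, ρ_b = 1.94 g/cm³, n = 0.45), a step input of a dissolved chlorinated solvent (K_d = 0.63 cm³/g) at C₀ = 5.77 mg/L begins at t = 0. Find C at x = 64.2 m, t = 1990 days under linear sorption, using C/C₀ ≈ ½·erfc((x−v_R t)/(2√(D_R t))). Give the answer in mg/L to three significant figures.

1.55 mg/L

Retardation factor R = 1 + ρ_b·K_d/n = 1 + 1.94 × 0.63/0.45 = 3.716.
Sorption retards both mechanisms: v_R = v/R = 0.01940 m/day, D_R = D/R = 0.4333 m²/day.
v_R·t = 0.01940 × 1990 = 38.606 m; 2√(D_R t) = 58.73 m; argument = (64.2 − 38.606)/58.73 = 0.4358.
C = C₀ × ½·erfc(0.4358) = 5.77 × 0.2688 = 1.55 mg/L.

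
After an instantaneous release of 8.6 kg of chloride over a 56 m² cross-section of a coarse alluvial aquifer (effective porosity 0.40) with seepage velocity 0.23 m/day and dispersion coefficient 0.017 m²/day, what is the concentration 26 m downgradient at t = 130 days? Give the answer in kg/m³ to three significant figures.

0.0130 kg/m³

For an instantaneous plane source, C(x,t) = M/(n_e·A·√(4πDt)) · exp(−(x−vt)²/(4Dt)), with n_e·A the pore (flow) area.
Plume center vt = 0.23 × 130 = 29.9 m, so the well at 26 m is 3.9 m upgradient of the peak.
√(4πDt) = 5.270 m, giving peak height M/(n_e·A·√(4πDt)) = 8.6/(0.40 × 56 × 5.270) = 0.07285 kg/m³.
(x−vt)²/(4Dt) = (-3.9)²/(4 × 0.017 × 130) = 1.721; exp(−1.721) = 0.1789.
C = 0.07285 × 0.1789 = 0.0130 kg/m³.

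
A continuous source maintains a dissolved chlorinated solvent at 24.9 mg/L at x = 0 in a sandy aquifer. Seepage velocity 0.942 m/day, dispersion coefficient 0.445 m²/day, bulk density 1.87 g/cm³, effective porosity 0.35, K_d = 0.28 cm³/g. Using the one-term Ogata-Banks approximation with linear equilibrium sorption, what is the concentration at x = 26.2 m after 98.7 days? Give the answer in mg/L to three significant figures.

24.1 mg/L

Retardation factor R = 1 + ρ_b·K_d/n = 1 + 1.87 × 0.28/0.35 = 2.496.
Sorption retards both mechanisms: v_R = v/R = 0.3774 m/day, D_R = D/R = 0.1783 m²/day.
v_R·t = 0.3774 × 98.7 = 37.24938 m; 2√(D_R t) = 8.390 m; argument = (26.2 − 37.24938)/8.390 = -1.317.
C = C₀ × ½·erfc(-1.317) = 24.9 × 0.9687 = 24.1 mg/L.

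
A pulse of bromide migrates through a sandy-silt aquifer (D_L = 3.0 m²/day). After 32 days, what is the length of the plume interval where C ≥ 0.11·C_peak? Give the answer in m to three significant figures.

The plume is Gaussian with σ = √(2Dt) = √(2 × 3.0 × 32) = 13.86 m.
C/C_peak = exp(−Δx²/(2σ²)) = 0.11 ⇒ Δx = σ·√(−2 ln 0.11) = 13.86 × 2.101 = 29.12 m.
Width = 2Δx = 58.2 m.

58.2 m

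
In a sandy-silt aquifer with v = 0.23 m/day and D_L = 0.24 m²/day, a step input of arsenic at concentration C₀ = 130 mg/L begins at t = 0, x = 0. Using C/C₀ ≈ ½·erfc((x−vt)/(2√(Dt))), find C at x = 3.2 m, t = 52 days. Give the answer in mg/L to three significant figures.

125 mg/L

For a continuous step input, C/C₀ ≈ ½·erfc((x−vt)/(2√(Dt))).
vt = 0.23 × 52 = 11.96 m and 2√(Dt) = 2√(0.24 × 52) = 7.065 m.
Argument (x−vt)/(2√(Dt)) = (3.2 − 11.96)/7.065 = -1.240; ½·erfc(-1.240) = 0.9603.
C = 130 × 0.9603 = 125 mg/L.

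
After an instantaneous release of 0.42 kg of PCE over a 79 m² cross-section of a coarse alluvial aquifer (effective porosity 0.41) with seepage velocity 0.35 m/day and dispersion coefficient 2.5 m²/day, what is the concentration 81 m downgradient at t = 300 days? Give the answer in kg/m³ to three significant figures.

For an instantaneous plane source, C(x,t) = M/(n_e·A·√(4πDt)) · exp(−(x−vt)²/(4Dt)), with n_e·A the pore (flow) area.
Plume center vt = 0.35 × 300 = 105 m, so the well at 81 m is 24 m upgradient of the peak.
√(4πDt) = 97.08 m, giving peak height M/(n_e·A·√(4πDt)) = 0.42/(0.41 × 79 × 97.08) = 0.0001336 kg/m³.
(x−vt)²/(4Dt) = (-24)²/(4 × 2.5 × 300) = 0.1920; exp(−0.1920) = 0.8253.
C = 0.0001336 × 0.8253 = 0.000110 kg/m³.

0.000110 kg/m³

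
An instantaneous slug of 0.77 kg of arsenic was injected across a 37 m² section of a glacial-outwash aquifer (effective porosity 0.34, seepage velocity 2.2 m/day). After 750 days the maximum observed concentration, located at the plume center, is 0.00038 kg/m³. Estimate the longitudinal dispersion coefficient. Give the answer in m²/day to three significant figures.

At the plume center C_max = M/(n_e·A·√(4πDt)), so D = M²/(4πt·(n_e·A·C_max)²).
n_e·A·C_max = 0.34 × 37 × 0.00038 = 0.004780 kg/m.
D = 0.77²/(4π × 750 × 0.004780²) = 2.75 m²/day.

2.75 m²/day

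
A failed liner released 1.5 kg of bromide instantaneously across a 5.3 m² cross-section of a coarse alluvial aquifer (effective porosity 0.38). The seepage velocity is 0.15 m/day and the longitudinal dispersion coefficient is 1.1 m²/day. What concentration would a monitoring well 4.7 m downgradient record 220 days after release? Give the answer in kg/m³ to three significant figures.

0.00590 kg/m³

For an instantaneous plane source, C(x,t) = M/(n_e·A·√(4πDt)) · exp(−(x−vt)²/(4Dt)), with n_e·A the pore (flow) area.
Plume center vt = 0.15 × 220 = 33 m, so the well at 4.7 m is 28.3 m upgradient of the peak.
√(4πDt) = 55.15 m, giving peak height M/(n_e·A·√(4πDt)) = 1.5/(0.38 × 5.3 × 55.15) = 0.01350 kg/m³.
(x−vt)²/(4Dt) = (-28.3)²/(4 × 1.1 × 220) = 0.8274; exp(−0.8274) = 0.4372.
C = 0.01350 × 0.4372 = 0.00590 kg/m³.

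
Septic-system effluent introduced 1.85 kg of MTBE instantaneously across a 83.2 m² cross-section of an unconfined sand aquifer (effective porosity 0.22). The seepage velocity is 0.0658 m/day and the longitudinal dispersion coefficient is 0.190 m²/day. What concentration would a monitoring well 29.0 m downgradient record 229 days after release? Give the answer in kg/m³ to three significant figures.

For an instantaneous plane source, C(x,t) = M/(n_e·A·√(4πDt)) · exp(−(x−vt)²/(4Dt)), with n_e·A the pore (flow) area.
Plume center vt = 0.0658 × 229 = 15.0682 m, so the well at 29.0 m is 13.9318 m downgradient of the peak.
√(4πDt) = 23.38 m, giving peak height M/(n_e·A·√(4πDt)) = 1.85/(0.22 × 83.2 × 23.38) = 0.004323 kg/m³.
(x−vt)²/(4Dt) = (13.9318)²/(4 × 0.190 × 229) = 1.115; exp(−1.115) = 0.3279.
C = 0.004323 × 0.3279 = 0.00142 kg/m³.

0.00142 kg/m³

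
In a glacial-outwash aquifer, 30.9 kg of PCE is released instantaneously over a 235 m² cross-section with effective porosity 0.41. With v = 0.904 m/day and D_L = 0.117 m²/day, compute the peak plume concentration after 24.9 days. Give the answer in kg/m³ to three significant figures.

The peak of an instantaneous 1D plume sits at x = vt; there the Gaussian factor is 1 and C_max = M/(n_e·A·√(4πDt)), where n_e·A is the pore area the mass is dissolved in.
√(4πDt) = √(4π × 0.117 × 24.9) = 6.051 m, so C_max = 30.9/(0.41 × 235 × 6.051) = 0.0530 kg/m³.

0.0530 kg/m³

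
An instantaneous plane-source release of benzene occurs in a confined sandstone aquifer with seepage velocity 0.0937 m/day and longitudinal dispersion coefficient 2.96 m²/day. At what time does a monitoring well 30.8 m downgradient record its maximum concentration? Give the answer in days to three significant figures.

For the 1D instantaneous-source solution, setting ∂C/∂t = 0 at fixed x gives v²t² + 2Dt − x² = 0, so t = (√(D² + v²x²) − D)/v².
√(D² + v²x²) = √(2.96² + 0.0937² × 30.8²) = 4.134; v² = 0.00877969.
t = (4.134 − 2.96)/0.00877969 = 134 days (vs. the pure-advection estimate x/v = 329 d).

134 days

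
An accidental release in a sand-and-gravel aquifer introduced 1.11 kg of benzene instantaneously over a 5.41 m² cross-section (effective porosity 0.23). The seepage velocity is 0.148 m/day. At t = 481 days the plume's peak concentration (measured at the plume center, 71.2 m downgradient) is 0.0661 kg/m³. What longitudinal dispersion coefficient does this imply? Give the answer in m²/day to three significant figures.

At the plume center C_max = M/(n_e·A·√(4πDt)), so D = M²/(4πt·(n_e·A·C_max)²).
n_e·A·C_max = 0.23 × 5.41 × 0.0661 = 0.08225 kg/m.
D = 1.11²/(4π × 481 × 0.08225²) = 0.0301 m²/day.

0.0301 m²/day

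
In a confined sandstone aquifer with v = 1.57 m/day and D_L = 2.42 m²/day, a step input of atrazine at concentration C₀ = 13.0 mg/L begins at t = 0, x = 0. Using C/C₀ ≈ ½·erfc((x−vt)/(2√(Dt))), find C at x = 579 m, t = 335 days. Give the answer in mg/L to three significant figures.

For a continuous step input, C/C₀ ≈ ½·erfc((x−vt)/(2√(Dt))).
vt = 1.57 × 335 = 525.95 m and 2√(Dt) = 2√(2.42 × 335) = 56.95 m.
Argument (x−vt)/(2√(Dt)) = (579 − 525.95)/56.95 = 0.9315; ½·erfc(0.9315) = 0.09386.
C = 13.0 × 0.09386 = 1.22 mg/L.

1.22 mg/L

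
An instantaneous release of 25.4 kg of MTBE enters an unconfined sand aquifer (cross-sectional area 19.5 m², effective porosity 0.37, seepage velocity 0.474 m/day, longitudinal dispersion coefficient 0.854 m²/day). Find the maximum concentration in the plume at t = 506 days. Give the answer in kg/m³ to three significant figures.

0.0478 kg/m³

The peak of an instantaneous 1D plume sits at x = vt; there the Gaussian factor is 1 and C_max = M/(n_e·A·√(4πDt)), where n_e·A is the pore area the mass is dissolved in.
√(4πDt) = √(4π × 0.854 × 506) = 73.69 m, so C_max = 25.4/(0.37 × 19.5 × 73.69) = 0.0478 kg/m³.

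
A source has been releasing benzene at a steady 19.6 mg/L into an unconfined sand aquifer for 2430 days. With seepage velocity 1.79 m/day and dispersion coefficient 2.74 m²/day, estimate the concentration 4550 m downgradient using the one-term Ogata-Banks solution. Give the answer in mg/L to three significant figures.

For a continuous step input, C/C₀ ≈ ½·erfc((x−vt)/(2√(Dt))).
vt = 1.79 × 2430 = 4349.7 m and 2√(Dt) = 2√(2.74 × 2430) = 163.2 m.
Argument (x−vt)/(2√(Dt)) = (4550 − 4349.7)/163.2 = 1.227; ½·erfc(1.227) = 0.04135.
C = 19.6 × 0.04135 = 0.810 mg/L.

0.810 mg/L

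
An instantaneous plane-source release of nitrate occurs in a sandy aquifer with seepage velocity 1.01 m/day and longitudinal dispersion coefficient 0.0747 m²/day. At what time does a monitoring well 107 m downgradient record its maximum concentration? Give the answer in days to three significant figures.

For the 1D instantaneous-source solution, setting ∂C/∂t = 0 at fixed x gives v²t² + 2Dt − x² = 0, so t = (√(D² + v²x²) − D)/v².
√(D² + v²x²) = √(0.0747² + 1.01² × 107²) = 108.1; v² = 1.0201.
t = (108.1 − 0.0747)/1.0201 = 106 days (vs. the pure-advection estimate x/v = 106 d).

106 days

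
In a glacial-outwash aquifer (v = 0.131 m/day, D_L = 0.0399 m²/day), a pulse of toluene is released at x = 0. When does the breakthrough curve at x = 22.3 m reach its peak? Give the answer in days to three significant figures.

168 days

For the 1D instantaneous-source solution, setting ∂C/∂t = 0 at fixed x gives v²t² + 2Dt − x² = 0, so t = (√(D² + v²x²) − D)/v².
√(D² + v²x²) = √(0.0399² + 0.131² × 22.3²) = 2.922; v² = 0.017161.
t = (2.922 − 0.0399)/0.017161 = 168 days (vs. the pure-advection estimate x/v = 170 d).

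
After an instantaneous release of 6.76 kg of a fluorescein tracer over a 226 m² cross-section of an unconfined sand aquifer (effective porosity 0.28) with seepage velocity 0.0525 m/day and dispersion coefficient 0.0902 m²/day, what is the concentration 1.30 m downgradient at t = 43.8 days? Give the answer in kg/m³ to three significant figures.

0.0142 kg/m³

For an instantaneous plane source, C(x,t) = M/(n_e·A·√(4πDt)) · exp(−(x−vt)²/(4Dt)), with n_e·A the pore (flow) area.
Plume center vt = 0.0525 × 43.8 = 2.2995 m, so the well at 1.30 m is 0.9995 m upgradient of the peak.
√(4πDt) = 7.046 m, giving peak height M/(n_e·A·√(4πDt)) = 6.76/(0.28 × 226 × 7.046) = 0.01516 kg/m³.
(x−vt)²/(4Dt) = (-0.9995)²/(4 × 0.0902 × 43.8) = 0.06322; exp(−0.06322) = 0.9387.
C = 0.01516 × 0.9387 = 0.0142 kg/m³.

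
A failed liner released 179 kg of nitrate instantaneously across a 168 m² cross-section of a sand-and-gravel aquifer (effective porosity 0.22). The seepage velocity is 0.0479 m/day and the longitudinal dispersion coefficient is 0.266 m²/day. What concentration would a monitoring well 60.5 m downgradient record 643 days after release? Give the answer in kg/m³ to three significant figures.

For an instantaneous plane source, C(x,t) = M/(n_e·A·√(4πDt)) · exp(−(x−vt)²/(4Dt)), with n_e·A the pore (flow) area.
Plume center vt = 0.0479 × 643 = 30.7997 m, so the well at 60.5 m is 29.7003 m downgradient of the peak.
√(4πDt) = 46.36 m, giving peak height M/(n_e·A·√(4πDt)) = 179/(0.22 × 168 × 46.36) = 0.1045 kg/m³.
(x−vt)²/(4Dt) = (29.7003)²/(4 × 0.266 × 643) = 1.289; exp(−1.289) = 0.2755.
C = 0.1045 × 0.2755 = 0.0288 kg/m³.

0.0288 kg/m³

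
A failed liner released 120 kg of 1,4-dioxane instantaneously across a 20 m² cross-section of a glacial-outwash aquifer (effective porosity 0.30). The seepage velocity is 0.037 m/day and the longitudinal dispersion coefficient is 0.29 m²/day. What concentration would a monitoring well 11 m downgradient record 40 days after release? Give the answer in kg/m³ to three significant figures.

0.235 kg/m³

For an instantaneous plane source, C(x,t) = M/(n_e·A·√(4πDt)) · exp(−(x−vt)²/(4Dt)), with n_e·A the pore (flow) area.
Plume center vt = 0.037 × 40 = 1.48 m, so the well at 11 m is 9.52 m downgradient of the peak.
√(4πDt) = 12.07 m, giving peak height M/(n_e·A·√(4πDt)) = 120/(0.30 × 20 × 12.07) = 1.657 kg/m³.
(x−vt)²/(4Dt) = (9.52)²/(4 × 0.29 × 40) = 1.953; exp(−1.953) = 0.1418.
C = 1.657 × 0.1418 = 0.235 kg/m³.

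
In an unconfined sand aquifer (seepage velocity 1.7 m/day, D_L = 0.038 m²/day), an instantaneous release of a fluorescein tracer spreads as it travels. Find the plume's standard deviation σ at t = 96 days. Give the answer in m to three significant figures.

2.70 m

Dispersive spreading gives a Gaussian with σ² = 2Dt; advection only shifts the center.
σ = √(2 × 0.038 × 96) = 2.70 m.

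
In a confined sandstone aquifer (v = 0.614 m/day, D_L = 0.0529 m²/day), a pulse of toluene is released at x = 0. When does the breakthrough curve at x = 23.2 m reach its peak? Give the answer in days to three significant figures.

For the 1D instantaneous-source solution, setting ∂C/∂t = 0 at fixed x gives v²t² + 2Dt − x² = 0, so t = (√(D² + v²x²) − D)/v².
√(D² + v²x²) = √(0.0529² + 0.614² × 23.2²) = 14.24; v² = 0.376996.
t = (14.24 − 0.0529)/0.376996 = 37.6 days (vs. the pure-advection estimate x/v = 37.8 d).

37.6 days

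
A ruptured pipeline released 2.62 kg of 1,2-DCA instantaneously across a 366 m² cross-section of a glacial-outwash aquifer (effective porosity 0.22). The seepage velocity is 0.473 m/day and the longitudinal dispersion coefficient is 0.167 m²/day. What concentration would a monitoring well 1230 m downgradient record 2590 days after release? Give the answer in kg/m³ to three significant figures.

0.000435 kg/m³

For an instantaneous plane source, C(x,t) = M/(n_e·A·√(4πDt)) · exp(−(x−vt)²/(4Dt)), with n_e·A the pore (flow) area.
Plume center vt = 0.473 × 2590 = 1225.07 m, so the well at 1230 m is 4.93 m downgradient of the peak.
√(4πDt) = 73.72 m, giving peak height M/(n_e·A·√(4πDt)) = 2.62/(0.22 × 366 × 73.72) = 0.0004414 kg/m³.
(x−vt)²/(4Dt) = (4.93)²/(4 × 0.167 × 2590) = 0.01405; exp(−0.01405) = 0.9860.
C = 0.0004414 × 0.9860 = 0.000435 kg/m³.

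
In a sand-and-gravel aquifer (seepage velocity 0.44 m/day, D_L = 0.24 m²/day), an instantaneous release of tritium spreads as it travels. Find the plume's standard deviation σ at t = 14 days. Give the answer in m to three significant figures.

Dispersive spreading gives a Gaussian with σ² = 2Dt; advection only shifts the center.
σ = √(2 × 0.24 × 14) = 2.59 m.

2.59 m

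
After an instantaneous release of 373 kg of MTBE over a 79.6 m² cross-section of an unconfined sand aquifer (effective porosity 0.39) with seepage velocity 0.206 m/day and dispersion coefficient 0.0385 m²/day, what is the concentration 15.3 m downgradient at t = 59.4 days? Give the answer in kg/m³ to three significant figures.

0.803 kg/m³

For an instantaneous plane source, C(x,t) = M/(n_e·A·√(4πDt)) · exp(−(x−vt)²/(4Dt)), with n_e·A the pore (flow) area.
Plume center vt = 0.206 × 59.4 = 12.2364 m, so the well at 15.3 m is 3.0636 m downgradient of the peak.
√(4πDt) = 5.361 m, giving peak height M/(n_e·A·√(4πDt)) = 373/(0.39 × 79.6 × 5.361) = 2.241 kg/m³.
(x−vt)²/(4Dt) = (3.0636)²/(4 × 0.0385 × 59.4) = 1.026; exp(−1.026) = 0.3584.
C = 2.241 × 0.3584 = 0.803 kg/m³.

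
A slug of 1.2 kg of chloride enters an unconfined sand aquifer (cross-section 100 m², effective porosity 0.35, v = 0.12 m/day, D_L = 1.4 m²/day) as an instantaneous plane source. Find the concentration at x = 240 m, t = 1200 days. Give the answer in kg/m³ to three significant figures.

5.99e-05 kg/m³

For an instantaneous plane source, C(x,t) = M/(n_e·A·√(4πDt)) · exp(−(x−vt)²/(4Dt)), with n_e·A the pore (flow) area.
Plume center vt = 0.12 × 1200 = 144 m, so the well at 240 m is 96 m downgradient of the peak.
√(4πDt) = 145.3 m, giving peak height M/(n_e·A·√(4πDt)) = 1.2/(0.35 × 100 × 145.3) = 0.0002360 kg/m³.
(x−vt)²/(4Dt) = (96)²/(4 × 1.4 × 1200) = 1.371; exp(−1.371) = 0.2539.
C = 0.0002360 × 0.2539 = 5.99e-05 kg/m³.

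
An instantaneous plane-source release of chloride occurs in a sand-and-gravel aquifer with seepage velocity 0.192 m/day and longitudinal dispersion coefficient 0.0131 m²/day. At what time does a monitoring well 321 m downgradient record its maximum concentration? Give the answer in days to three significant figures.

For the 1D instantaneous-source solution, setting ∂C/∂t = 0 at fixed x gives v²t² + 2Dt − x² = 0, so t = (√(D² + v²x²) − D)/v².
√(D² + v²x²) = √(0.0131² + 0.192² × 321²) = 61.63; v² = 0.036864.
t = (61.63 − 0.0131)/0.036864 = 1670 days (vs. the pure-advection estimate x/v = 1670 d).

1670 days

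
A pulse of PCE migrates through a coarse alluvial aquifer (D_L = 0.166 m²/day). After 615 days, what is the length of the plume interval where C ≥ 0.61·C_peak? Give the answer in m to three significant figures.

The plume is Gaussian with σ = √(2Dt) = √(2 × 0.166 × 615) = 14.29 m.
C/C_peak = exp(−Δx²/(2σ²)) = 0.61 ⇒ Δx = σ·√(−2 ln 0.61) = 14.29 × 0.9943 = 14.21 m.
Width = 2Δx = 28.4 m.

28.4 m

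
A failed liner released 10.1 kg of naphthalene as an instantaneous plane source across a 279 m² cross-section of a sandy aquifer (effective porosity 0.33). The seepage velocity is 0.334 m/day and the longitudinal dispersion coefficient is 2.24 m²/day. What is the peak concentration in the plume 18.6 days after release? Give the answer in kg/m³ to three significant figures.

The peak of an instantaneous 1D plume sits at x = vt; there the Gaussian factor is 1 and C_max = M/(n_e·A·√(4πDt)), where n_e·A is the pore area the mass is dissolved in.
√(4πDt) = √(4π × 2.24 × 18.6) = 22.88 m, so C_max = 10.1/(0.33 × 279 × 22.88) = 0.00479 kg/m³.

0.00479 kg/m³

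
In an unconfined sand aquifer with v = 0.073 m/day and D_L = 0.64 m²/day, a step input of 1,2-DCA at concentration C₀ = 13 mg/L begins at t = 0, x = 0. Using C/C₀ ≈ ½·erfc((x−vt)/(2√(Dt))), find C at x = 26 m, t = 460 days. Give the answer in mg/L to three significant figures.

For a continuous step input, C/C₀ ≈ ½·erfc((x−vt)/(2√(Dt))).
vt = 0.073 × 460 = 33.58 m and 2√(Dt) = 2√(0.64 × 460) = 34.32 m.
Argument (x−vt)/(2√(Dt)) = (26 − 33.58)/34.32 = -0.2209; ½·erfc(-0.2209) = 0.6226.
C = 13 × 0.6226 = 8.09 mg/L.

8.09 mg/L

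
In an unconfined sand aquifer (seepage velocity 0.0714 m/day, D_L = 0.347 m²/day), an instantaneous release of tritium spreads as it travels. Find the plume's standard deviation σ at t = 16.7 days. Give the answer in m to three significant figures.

Dispersive spreading gives a Gaussian with σ² = 2Dt; advection only shifts the center.
σ = √(2 × 0.347 × 16.7) = 3.40 m.

3.40 m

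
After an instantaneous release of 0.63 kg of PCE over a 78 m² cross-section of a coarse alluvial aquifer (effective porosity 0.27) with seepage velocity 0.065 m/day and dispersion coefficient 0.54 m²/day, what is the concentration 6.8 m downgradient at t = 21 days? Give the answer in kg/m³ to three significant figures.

0.00131 kg/m³

For an instantaneous plane source, C(x,t) = M/(n_e·A·√(4πDt)) · exp(−(x−vt)²/(4Dt)), with n_e·A the pore (flow) area.
Plume center vt = 0.065 × 21 = 1.365 m, so the well at 6.8 m is 5.435 m downgradient of the peak.
√(4πDt) = 11.94 m, giving peak height M/(n_e·A·√(4πDt)) = 0.63/(0.27 × 78 × 11.94) = 0.002505 kg/m³.
(x−vt)²/(4Dt) = (5.435)²/(4 × 0.54 × 21) = 0.6512; exp(−0.6512) = 0.5214.
C = 0.002505 × 0.5214 = 0.00131 kg/m³.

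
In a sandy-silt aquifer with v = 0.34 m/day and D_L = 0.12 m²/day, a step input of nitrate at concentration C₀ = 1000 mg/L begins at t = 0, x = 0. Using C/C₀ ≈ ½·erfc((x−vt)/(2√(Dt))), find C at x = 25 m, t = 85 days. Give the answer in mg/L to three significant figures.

806 mg/L

For a continuous step input, C/C₀ ≈ ½·erfc((x−vt)/(2√(Dt))).
vt = 0.34 × 85 = 28.9 m and 2√(Dt) = 2√(0.12 × 85) = 6.387 m.
Argument (x−vt)/(2√(Dt)) = (25 − 28.9)/6.387 = -0.6106; ½·erfc(-0.6106) = 0.8061.
C = 1000 × 0.8061 = 806 mg/L.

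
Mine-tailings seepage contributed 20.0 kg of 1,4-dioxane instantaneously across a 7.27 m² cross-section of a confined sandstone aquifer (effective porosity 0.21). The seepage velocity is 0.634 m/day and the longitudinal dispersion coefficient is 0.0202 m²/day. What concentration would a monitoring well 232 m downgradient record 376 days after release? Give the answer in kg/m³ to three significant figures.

For an instantaneous plane source, C(x,t) = M/(n_e·A·√(4πDt)) · exp(−(x−vt)²/(4Dt)), with n_e·A the pore (flow) area.
Plume center vt = 0.634 × 376 = 238.384 m, so the well at 232 m is 6.384 m upgradient of the peak.
√(4πDt) = 9.770 m, giving peak height M/(n_e·A·√(4πDt)) = 20.0/(0.21 × 7.27 × 9.770) = 1.341 kg/m³.
(x−vt)²/(4Dt) = (-6.384)²/(4 × 0.0202 × 376) = 1.341; exp(−1.341) = 0.2616.
C = 1.341 × 0.2616 = 0.351 kg/m³.

0.351 kg/m³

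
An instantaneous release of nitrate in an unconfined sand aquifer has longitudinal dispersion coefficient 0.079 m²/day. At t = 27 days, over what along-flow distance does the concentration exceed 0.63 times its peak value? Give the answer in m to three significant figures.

3.97 m

The plume is Gaussian with σ = √(2Dt) = √(2 × 0.079 × 27) = 2.065 m.
C/C_peak = exp(−Δx²/(2σ²)) = 0.63 ⇒ Δx = σ·√(−2 ln 0.63) = 2.065 × 0.9613 = 1.985 m.
Width = 2Δx = 3.97 m.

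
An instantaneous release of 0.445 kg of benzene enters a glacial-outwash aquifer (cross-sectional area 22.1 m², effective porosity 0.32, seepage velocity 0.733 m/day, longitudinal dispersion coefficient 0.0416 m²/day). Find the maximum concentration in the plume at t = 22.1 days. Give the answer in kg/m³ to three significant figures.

0.0185 kg/m³

The peak of an instantaneous 1D plume sits at x = vt; there the Gaussian factor is 1 and C_max = M/(n_e·A·√(4πDt)), where n_e·A is the pore area the mass is dissolved in.
√(4πDt) = √(4π × 0.0416 × 22.1) = 3.399 m, so C_max = 0.445/(0.32 × 22.1 × 3.399) = 0.0185 kg/m³.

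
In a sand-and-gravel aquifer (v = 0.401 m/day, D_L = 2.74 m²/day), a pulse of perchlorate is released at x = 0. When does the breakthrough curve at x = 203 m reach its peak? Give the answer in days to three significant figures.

For the 1D instantaneous-source solution, setting ∂C/∂t = 0 at fixed x gives v²t² + 2Dt − x² = 0, so t = (√(D² + v²x²) − D)/v².
√(D² + v²x²) = √(2.74² + 0.401² × 203²) = 81.45; v² = 0.160801.
t = (81.45 − 2.74)/0.160801 = 489 days (vs. the pure-advection estimate x/v = 506 d).

489 days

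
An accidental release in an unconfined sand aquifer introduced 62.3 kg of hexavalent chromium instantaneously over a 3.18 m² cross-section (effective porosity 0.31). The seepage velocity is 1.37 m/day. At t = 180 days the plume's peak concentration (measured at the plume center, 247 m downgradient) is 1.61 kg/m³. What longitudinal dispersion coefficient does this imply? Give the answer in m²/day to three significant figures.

At the plume center C_max = M/(n_e·A·√(4πDt)), so D = M²/(4πt·(n_e·A·C_max)²).
n_e·A·C_max = 0.31 × 3.18 × 1.61 = 1.587 kg/m.
D = 62.3²/(4π × 180 × 1.587²) = 0.681 m²/day.

0.681 m²/day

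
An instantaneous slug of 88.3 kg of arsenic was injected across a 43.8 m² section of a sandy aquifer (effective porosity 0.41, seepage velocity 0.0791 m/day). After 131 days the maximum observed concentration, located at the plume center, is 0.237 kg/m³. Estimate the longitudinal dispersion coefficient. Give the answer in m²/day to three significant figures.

At the plume center C_max = M/(n_e·A·√(4πDt)), so D = M²/(4πt·(n_e·A·C_max)²).
n_e·A·C_max = 0.41 × 43.8 × 0.237 = 4.256 kg/m.
D = 88.3²/(4π × 131 × 4.256²) = 0.261 m²/day.

0.261 m²/day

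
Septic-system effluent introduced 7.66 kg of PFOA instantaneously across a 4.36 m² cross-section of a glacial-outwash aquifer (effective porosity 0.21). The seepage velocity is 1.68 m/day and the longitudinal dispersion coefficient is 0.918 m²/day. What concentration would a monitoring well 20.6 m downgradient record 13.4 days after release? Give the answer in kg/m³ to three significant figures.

For an instantaneous plane source, C(x,t) = M/(n_e·A·√(4πDt)) · exp(−(x−vt)²/(4Dt)), with n_e·A the pore (flow) area.
Plume center vt = 1.68 × 13.4 = 22.512 m, so the well at 20.6 m is 1.912 m upgradient of the peak.
√(4πDt) = 12.43 m, giving peak height M/(n_e·A·√(4πDt)) = 7.66/(0.21 × 4.36 × 12.43) = 0.6731 kg/m³.
(x−vt)²/(4Dt) = (-1.912)²/(4 × 0.918 × 13.4) = 0.07430; exp(−0.07430) = 0.9284.
C = 0.6731 × 0.9284 = 0.625 kg/m³.

0.625 kg/m³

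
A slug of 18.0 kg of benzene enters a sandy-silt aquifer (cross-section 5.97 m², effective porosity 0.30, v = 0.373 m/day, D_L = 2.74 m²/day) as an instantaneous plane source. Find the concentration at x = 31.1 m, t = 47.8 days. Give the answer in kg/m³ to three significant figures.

0.177 kg/m³

For an instantaneous plane source, C(x,t) = M/(n_e·A·√(4πDt)) · exp(−(x−vt)²/(4Dt)), with n_e·A the pore (flow) area.
Plume center vt = 0.373 × 47.8 = 17.8294 m, so the well at 31.1 m is 13.2706 m downgradient of the peak.
√(4πDt) = 40.57 m, giving peak height M/(n_e·A·√(4πDt)) = 18.0/(0.30 × 5.97 × 40.57) = 0.2477 kg/m³.
(x−vt)²/(4Dt) = (13.2706)²/(4 × 2.74 × 47.8) = 0.3362; exp(−0.3362) = 0.7145.
C = 0.2477 × 0.7145 = 0.177 kg/m³.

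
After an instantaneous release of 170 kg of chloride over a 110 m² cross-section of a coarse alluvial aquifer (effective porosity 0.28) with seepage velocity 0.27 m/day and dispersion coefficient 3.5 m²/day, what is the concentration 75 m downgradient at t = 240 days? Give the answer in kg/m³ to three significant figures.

0.0521 kg/m³

For an instantaneous plane source, C(x,t) = M/(n_e·A·√(4πDt)) · exp(−(x−vt)²/(4Dt)), with n_e·A the pore (flow) area.
Plume center vt = 0.27 × 240 = 64.8 m, so the well at 75 m is 10.2 m downgradient of the peak.
√(4πDt) = 102.7 m, giving peak height M/(n_e·A·√(4πDt)) = 170/(0.28 × 110 × 102.7) = 0.05374 kg/m³.
(x−vt)²/(4Dt) = (10.2)²/(4 × 3.5 × 240) = 0.03096; exp(−0.03096) = 0.9695.
C = 0.05374 × 0.9695 = 0.0521 kg/m³.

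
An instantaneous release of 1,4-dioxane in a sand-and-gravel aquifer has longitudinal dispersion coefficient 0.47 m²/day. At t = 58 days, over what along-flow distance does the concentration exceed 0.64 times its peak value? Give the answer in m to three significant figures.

The plume is Gaussian with σ = √(2Dt) = √(2 × 0.47 × 58) = 7.384 m.
C/C_peak = exp(−Δx²/(2σ²)) = 0.64 ⇒ Δx = σ·√(−2 ln 0.64) = 7.384 × 0.9448 = 6.976 m.
Width = 2Δx = 14.0 m.

14.0 m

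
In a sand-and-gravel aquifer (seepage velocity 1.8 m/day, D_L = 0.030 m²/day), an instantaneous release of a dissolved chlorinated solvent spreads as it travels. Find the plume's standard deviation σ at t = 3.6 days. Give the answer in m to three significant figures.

0.465 m

Dispersive spreading gives a Gaussian with σ² = 2Dt; advection only shifts the center.
σ = √(2 × 0.030 × 3.6) = 0.465 m.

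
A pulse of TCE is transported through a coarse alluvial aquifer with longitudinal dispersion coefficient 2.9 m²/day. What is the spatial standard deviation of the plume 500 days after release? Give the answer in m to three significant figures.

Dispersive spreading gives a Gaussian with σ² = 2Dt; advection only shifts the center.
σ = √(2 × 2.9 × 500) = 53.9 m.

53.9 m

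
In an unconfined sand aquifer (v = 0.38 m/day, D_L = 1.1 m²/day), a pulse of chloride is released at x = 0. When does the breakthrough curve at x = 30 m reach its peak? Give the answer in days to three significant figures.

71.7 days

For the 1D instantaneous-source solution, setting ∂C/∂t = 0 at fixed x gives v²t² + 2Dt − x² = 0, so t = (√(D² + v²x²) − D)/v².
√(D² + v²x²) = √(1.1² + 0.38² × 30²) = 11.45; v² = 0.1444.
t = (11.45 − 1.1)/0.1444 = 71.7 days (vs. the pure-advection estimate x/v = 78.9 d).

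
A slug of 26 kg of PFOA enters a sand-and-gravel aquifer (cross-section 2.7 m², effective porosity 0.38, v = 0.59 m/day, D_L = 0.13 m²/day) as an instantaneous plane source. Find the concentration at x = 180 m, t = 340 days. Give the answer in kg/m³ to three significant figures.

0.0975 kg/m³

For an instantaneous plane source, C(x,t) = M/(n_e·A·√(4πDt)) · exp(−(x−vt)²/(4Dt)), with n_e·A the pore (flow) area.
Plume center vt = 0.59 × 340 = 200.6 m, so the well at 180 m is 20.6 m upgradient of the peak.
√(4πDt) = 23.57 m, giving peak height M/(n_e·A·√(4πDt)) = 26/(0.38 × 2.7 × 23.57) = 1.075 kg/m³.
(x−vt)²/(4Dt) = (-20.6)²/(4 × 0.13 × 340) = 2.400; exp(−2.400) = 0.09072.
C = 1.075 × 0.09072 = 0.0975 kg/m³.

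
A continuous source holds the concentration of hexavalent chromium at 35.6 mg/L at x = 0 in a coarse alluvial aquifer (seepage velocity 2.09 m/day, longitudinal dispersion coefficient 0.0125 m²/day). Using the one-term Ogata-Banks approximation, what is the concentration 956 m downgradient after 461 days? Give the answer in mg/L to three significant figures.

For a continuous step input, C/C₀ ≈ ½·erfc((x−vt)/(2√(Dt))).
vt = 2.09 × 461 = 963.49 m and 2√(Dt) = 2√(0.0125 × 461) = 4.801 m.
Argument (x−vt)/(2√(Dt)) = (956 − 963.49)/4.801 = -1.560; ½·erfc(-1.560) = 0.9863.
C = 35.6 × 0.9863 = 35.1 mg/L.

35.1 mg/L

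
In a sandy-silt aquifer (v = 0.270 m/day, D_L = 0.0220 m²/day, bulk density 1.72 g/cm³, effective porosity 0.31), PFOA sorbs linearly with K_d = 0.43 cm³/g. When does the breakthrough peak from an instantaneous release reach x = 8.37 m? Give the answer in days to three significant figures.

Retardation factor R = 1 + ρ_b·K_d/n = 1 + 1.72 × 0.43/0.31 = 3.386.
Sorption retards both mechanisms: v_R = v/R = 0.07974 m/day, D_R = D/R = 0.006497 m²/day.
Peak time from v_R²t² + 2D_R t − x² = 0: t = (√(D_R² + v_R²x²) − D_R)/v_R².
√(D_R² + v_R²x²) = √(0.006497² + 0.07974² × 8.37²) = 0.6675; v_R² = 0.006358.
t = (0.6675 − 0.006497)/0.006358 = 104 days.

104 days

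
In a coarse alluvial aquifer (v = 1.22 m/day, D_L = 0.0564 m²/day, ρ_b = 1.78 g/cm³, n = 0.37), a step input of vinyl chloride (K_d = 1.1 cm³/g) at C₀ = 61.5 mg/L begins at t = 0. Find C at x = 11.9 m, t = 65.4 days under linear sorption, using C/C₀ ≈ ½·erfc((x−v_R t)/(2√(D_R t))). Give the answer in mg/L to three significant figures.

47.0 mg/L

Retardation factor R = 1 + ρ_b·K_d/n = 1 + 1.78 × 1.1/0.37 = 6.292.
Sorption retards both mechanisms: v_R = v/R = 0.1939 m/day, D_R = D/R = 0.008964 m²/day.
v_R·t = 0.1939 × 65.4 = 12.68106 m; 2√(D_R t) = 1.531 m; argument = (11.9 − 12.68106)/1.531 = -0.5102.
C = C₀ × ½·erfc(-0.5102) = 61.5 × 0.7647 = 47.0 mg/L.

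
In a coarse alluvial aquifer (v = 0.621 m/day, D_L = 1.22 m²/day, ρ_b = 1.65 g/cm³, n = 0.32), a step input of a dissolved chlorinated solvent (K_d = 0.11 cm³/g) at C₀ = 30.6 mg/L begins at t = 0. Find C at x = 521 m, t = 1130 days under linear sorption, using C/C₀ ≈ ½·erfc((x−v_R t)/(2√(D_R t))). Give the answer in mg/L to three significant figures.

Retardation factor R = 1 + ρ_b·K_d/n = 1 + 1.65 × 0.11/0.32 = 1.567.
Sorption retards both mechanisms: v_R = v/R = 0.3963 m/day, D_R = D/R = 0.7786 m²/day.
v_R·t = 0.3963 × 1130 = 447.819 m; 2√(D_R t) = 59.32 m; argument = (521 − 447.819)/59.32 = 1.234.
C = C₀ × ½·erfc(1.234) = 30.6 × 0.04048 = 1.24 mg/L.

1.24 mg/L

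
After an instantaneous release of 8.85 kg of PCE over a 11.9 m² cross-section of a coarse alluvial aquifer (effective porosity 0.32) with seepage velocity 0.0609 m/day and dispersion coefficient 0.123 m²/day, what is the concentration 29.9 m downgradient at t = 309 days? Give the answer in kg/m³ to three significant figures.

For an instantaneous plane source, C(x,t) = M/(n_e·A·√(4πDt)) · exp(−(x−vt)²/(4Dt)), with n_e·A the pore (flow) area.
Plume center vt = 0.0609 × 309 = 18.8181 m, so the well at 29.9 m is 11.0819 m downgradient of the peak.
√(4πDt) = 21.85 m, giving peak height M/(n_e·A·√(4πDt)) = 8.85/(0.32 × 11.9 × 21.85) = 0.1064 kg/m³.
(x−vt)²/(4Dt) = (11.0819)²/(4 × 0.123 × 309) = 0.8078; exp(−0.8078) = 0.4458.
C = 0.1064 × 0.4458 = 0.0474 kg/m³.

0.0474 kg/m³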